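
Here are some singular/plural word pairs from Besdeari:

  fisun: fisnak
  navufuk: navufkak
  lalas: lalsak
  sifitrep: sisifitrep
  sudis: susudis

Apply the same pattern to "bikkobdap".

bikkobdpak

"bikkobdap" has last vowel 'a'. The one such stem in the data (lalas → lalsak) deletes the last vowel and adds -ak (as do fisun, navufuk), so the same rule applies.
So bikkobdap → bikkobdpak.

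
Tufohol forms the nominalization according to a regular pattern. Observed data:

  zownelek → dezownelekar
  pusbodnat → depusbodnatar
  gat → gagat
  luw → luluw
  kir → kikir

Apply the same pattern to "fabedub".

pusbodnat and gat both end in -t yet inflect differently (depusbodnatar, gagat), so the final letter is not what conditions the rule; the number of vowels is.
"fabedub" has 3 vowels. The stems with 3 vowels (pusbodnat → depusbodnatar, zownelek → dezownelekar) add de- … -ar around the stem.
So fabedub → defabedubar.

defabedubar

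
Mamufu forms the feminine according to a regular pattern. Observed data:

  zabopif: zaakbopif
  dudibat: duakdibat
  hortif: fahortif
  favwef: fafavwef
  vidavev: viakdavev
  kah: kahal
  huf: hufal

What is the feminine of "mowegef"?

"mowegef" has 3 vowels. The stems with 3 vowels (zabopif → zaakbopif, dudibat → duakdibat, vidavev → viakdavev) insert -ak- after the first vowel.
The other patterns: stems with 1 vowel add -al; stems with 2 vowels add the prefix fa-.
So mowegef → moakwegef.

moakwegef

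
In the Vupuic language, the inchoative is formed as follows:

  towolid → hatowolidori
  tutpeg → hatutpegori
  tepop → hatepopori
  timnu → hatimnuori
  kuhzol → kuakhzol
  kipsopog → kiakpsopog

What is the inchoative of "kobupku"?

koakbupku

tutpeg and kipsopog both end in -g yet inflect differently (hatutpegori, kiakpsopog), so the final letter is not what conditions the rule; the first letter is.
"kobupku" begins with k-. The stems beginning with k- (kuhzol → kuakhzol, kipsopog → kiakpsopog) insert -ak- after the first vowel.
So kobupku → koakbupku.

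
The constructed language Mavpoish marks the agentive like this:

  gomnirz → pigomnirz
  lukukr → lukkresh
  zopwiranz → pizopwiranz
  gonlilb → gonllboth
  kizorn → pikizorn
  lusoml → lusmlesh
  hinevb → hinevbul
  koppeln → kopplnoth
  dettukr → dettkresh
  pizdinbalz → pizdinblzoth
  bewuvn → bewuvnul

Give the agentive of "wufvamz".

wufvmzesh

koppeln and bewuvn both end in -n yet inflect differently (kopplnoth, bewuvnul), so the final letter is not what conditions the rule; the second-to-last letter is.
"wufvamz" has second-to-last letter 'm'. The one such stem in the data (lusoml → lusmlesh) deletes the last vowel and adds -esh (as do dettukr, lukukr), so the same rule applies.
So wufvamz → wufvmzesh.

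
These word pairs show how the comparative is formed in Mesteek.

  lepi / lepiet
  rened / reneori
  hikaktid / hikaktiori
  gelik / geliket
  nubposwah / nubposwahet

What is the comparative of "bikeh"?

bikehet

hikaktid and gelik both have last vowel 'i' yet inflect differently (hikaktiori, geliket), so the last vowel is not what conditions the rule; the final letter is.
"bikeh" ends in -h. The one such stem in the data (nubposwah → nubposwahet) adds -et, so the same rule applies.
So bikeh → bikehet.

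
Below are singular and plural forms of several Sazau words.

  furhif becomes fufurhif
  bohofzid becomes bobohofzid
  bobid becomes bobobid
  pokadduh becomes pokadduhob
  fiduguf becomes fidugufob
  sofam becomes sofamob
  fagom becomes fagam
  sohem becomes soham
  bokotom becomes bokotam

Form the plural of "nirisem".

nirisam

"nirisem" has last vowel 'e'. The one such stem in the data (sohem → soham) changes the last vowel to 'a' (as do fagom, bokotom), so the same rule applies.
So nirisem → nirisam.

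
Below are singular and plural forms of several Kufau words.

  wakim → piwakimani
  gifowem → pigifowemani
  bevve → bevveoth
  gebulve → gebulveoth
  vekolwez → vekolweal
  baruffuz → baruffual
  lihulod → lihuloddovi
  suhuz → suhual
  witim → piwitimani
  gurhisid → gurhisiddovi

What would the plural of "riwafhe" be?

riwafheoth

vekolwez and gifowem both have last vowel 'e' yet inflect differently (vekolweal, pigifowemani), so the last vowel is not what conditions the rule; the final letter is.
"riwafhe" ends in -e. The stems ending in -e (gebulve → gebulveoth, bevve → bevveoth) add -oth.
So riwafhe → riwafheoth.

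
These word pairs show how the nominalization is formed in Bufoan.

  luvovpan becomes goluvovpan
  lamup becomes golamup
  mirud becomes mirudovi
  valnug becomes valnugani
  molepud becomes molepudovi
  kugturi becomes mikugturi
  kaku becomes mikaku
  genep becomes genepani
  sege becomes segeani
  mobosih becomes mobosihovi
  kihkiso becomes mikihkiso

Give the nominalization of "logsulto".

"logsulto" begins with l-. The stems beginning with l- (lamup → golamup, luvovpan → goluvovpan) add the prefix go-.
So logsulto → gologsulto.

gologsulto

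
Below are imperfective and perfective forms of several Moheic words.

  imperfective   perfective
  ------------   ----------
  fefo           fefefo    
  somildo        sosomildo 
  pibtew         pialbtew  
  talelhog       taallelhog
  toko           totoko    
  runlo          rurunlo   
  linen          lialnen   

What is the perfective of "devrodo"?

dedevrodo

toko and talelhog both have last vowel 'o' yet inflect differently (totoko, taallelhog), so the last vowel is not what conditions the rule; the final letter is.
"devrodo" ends in -o. The stems ending in -o (toko → totoko, somildo → sosomildo, fefo → fefefo) repeat the first consonant+vowel as a prefix.
So devrodo → dedevrodo.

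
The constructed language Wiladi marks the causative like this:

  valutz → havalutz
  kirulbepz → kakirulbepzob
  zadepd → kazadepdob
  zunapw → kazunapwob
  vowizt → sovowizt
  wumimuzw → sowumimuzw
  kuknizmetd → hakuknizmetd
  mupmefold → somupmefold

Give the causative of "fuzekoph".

kafuzekophob

mupmefold and kuknizmetd both end in -d yet inflect differently (somupmefold, hakuknizmetd), so the final letter is not what conditions the rule; the second-to-last letter is.
"fuzekoph" has second-to-last letter 'p'. The stems whose second-to-last letter is 'p' (zadepd → kazadepdob, zunapw → kazunapwob, kirulbepz → kakirulbepzob) add ka- … -ob around the stem.
So fuzekoph → kafuzekophob.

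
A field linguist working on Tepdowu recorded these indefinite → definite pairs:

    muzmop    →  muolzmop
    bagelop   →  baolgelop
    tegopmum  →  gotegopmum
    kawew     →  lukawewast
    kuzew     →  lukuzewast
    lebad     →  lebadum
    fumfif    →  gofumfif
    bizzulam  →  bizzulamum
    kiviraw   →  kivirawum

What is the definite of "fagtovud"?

kiviraw and kawew both end in -w yet inflect differently (kivirawum, lukawewast), so the final letter is not what conditions the rule; the last vowel is.
"fagtovud" has last vowel 'u'. The one such stem in the data (tegopmum → gotegopmum) adds the prefix go-, so the same rule applies.
The other patterns: stems whose last vowel is 'o' insert -ol- after the first vowel; stems whose last vowel is 'a' add -um; stems whose last vowel is 'e' add lu- … -ast around the stem.
So fagtovud → gofagtovud.

gofagtovud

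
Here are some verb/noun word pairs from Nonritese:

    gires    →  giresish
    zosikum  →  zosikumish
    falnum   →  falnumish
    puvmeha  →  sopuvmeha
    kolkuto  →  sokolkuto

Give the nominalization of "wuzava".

"wuzava" ends in a vowel. The stems ending in a vowel (puvmeha → sopuvmeha, kolkuto → sokolkuto) add the prefix so-.
So wuzava → sowuzava.

sowuzava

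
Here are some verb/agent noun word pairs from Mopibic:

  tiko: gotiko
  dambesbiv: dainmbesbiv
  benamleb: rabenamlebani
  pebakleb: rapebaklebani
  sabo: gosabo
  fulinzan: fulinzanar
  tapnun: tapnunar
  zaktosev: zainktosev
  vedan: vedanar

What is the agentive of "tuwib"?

ratuwibani

pebakleb and zaktosev both have last vowel 'e' yet inflect differently (rapebaklebani, zainktosev), so the last vowel is not what conditions the rule; the final letter is.
"tuwib" ends in -b. The stems ending in -b (pebakleb → rapebaklebani, benamleb → rabenamlebani) add ra- … -ani around the stem.
So tuwib → ratuwibani.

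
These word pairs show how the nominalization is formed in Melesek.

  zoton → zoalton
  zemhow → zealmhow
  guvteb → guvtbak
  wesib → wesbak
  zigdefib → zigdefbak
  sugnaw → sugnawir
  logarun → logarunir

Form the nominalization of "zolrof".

zoallrof

"zolrof" has last vowel 'o'. The stems whose last vowel is 'o' (zoton → zoalton, zemhow → zealmhow) insert -al- after the first vowel.
The other patterns: stems whose last vowel is 'e' or 'i' delete the last vowel and add -ak; stems whose last vowel is 'a' or 'u' add -ir.
So zolrof → zoallrof.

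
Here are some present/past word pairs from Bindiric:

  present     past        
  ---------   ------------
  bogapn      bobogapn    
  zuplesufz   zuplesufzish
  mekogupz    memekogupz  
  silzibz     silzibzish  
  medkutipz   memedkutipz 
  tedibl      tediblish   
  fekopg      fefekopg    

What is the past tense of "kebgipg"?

kekebgipg

medkutipz and zuplesufz both end in -z yet inflect differently (memedkutipz, zuplesufzish), so the final letter is not what conditions the rule; the second-to-last letter is.
"kebgipg" has second-to-last letter 'p'. The stems whose second-to-last letter is 'p' (bogapn → bobogapn, medkutipz → memedkutipz, mekogupz → memekogupz) repeat the first consonant+vowel as a prefix.
The other pattern: stems whose second-to-last letter is 'b' or 'f' add -ish.
So kebgipg → kekebgipg.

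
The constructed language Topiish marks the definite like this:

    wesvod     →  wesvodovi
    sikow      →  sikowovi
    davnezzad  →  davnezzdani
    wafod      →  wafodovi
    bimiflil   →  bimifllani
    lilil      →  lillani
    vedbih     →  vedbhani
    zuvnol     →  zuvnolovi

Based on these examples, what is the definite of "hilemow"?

hilemowovi

zuvnol and bimiflil both end in -l yet inflect differently (zuvnolovi, bimifllani), so the final letter is not what conditions the rule; the last vowel is.
"hilemow" has last vowel 'o'. The stems whose last vowel is 'o' (wafod → wafodovi, wesvod → wesvodovi, zuvnol → zuvnolovi) add -ovi.
The other pattern: stems whose last vowel is 'a' or 'i' delete the last vowel and add -ani.
So hilemow → hilemowovi.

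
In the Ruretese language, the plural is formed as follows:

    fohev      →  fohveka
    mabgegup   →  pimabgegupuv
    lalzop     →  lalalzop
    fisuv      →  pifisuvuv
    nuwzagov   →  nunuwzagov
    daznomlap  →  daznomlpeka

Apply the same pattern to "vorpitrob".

vovorpitrob

nuwzagov and fisuv both end in -v yet inflect differently (nunuwzagov, pifisuvuv), so the final letter is not what conditions the rule; the last vowel is.
"vorpitrob" has last vowel 'o'. The stems whose last vowel is 'o' (lalzop → lalalzop, nuwzagov → nunuwzagov) repeat the first consonant+vowel as a prefix.
So vorpitrob → vovorpitrob.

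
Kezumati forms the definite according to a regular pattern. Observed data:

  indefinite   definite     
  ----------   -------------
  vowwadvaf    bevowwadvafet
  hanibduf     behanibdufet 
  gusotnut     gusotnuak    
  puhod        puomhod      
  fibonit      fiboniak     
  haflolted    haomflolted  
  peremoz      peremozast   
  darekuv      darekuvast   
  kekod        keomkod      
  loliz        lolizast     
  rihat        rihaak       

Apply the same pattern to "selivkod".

hanibduf and gusotnut both have last vowel 'u' yet inflect differently (behanibdufet, gusotnuak), so the last vowel is not what conditions the rule; the final letter is.
"selivkod" ends in -d. The stems ending in -d (haflolted → haomflolted, puhod → puomhod, kekod → keomkod) insert -om- after the first vowel.
The other patterns: stems ending in -f add be- … -et around the stem; stems ending in -t drop the final letter and add -ak; stems ending in -v or -z add -ast.
So selivkod → seomlivkod.

seomlivkod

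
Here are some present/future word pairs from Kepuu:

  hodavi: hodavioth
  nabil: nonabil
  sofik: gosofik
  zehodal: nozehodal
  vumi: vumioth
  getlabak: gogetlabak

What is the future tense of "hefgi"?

hefgioth

"hefgi" ends in -i. The stems ending in -i (hodavi → hodavioth, vumi → vumioth) add -oth.
The other patterns: stems ending in -k add the prefix go-; stems ending in -l add the prefix no-.
So hefgi → hefgioth.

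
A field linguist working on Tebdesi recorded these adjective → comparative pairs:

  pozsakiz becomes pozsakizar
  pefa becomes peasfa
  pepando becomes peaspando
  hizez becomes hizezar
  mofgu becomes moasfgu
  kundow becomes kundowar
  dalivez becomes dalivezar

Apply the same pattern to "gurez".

kundow and pepando both have last vowel 'o' yet inflect differently (kundowar, peaspando), so the last vowel is not what conditions the rule; whether the stem ends in a vowel or a consonant is.
"gurez" ends in a consonant. The stems ending in a consonant (kundow → kundowar, dalivez → dalivezar, pozsakiz → pozsakizar) add -ar.
The other pattern: stems ending in a vowel insert -as- after the first vowel.
So gurez → gurezar.

gurezar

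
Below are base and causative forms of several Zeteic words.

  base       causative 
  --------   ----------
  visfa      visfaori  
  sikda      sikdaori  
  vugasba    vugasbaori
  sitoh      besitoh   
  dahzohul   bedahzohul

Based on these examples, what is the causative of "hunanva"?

sikda and sitoh both begin with s- yet inflect differently (sikdaori, besitoh), so the first letter is not what conditions the rule; whether the stem ends in a vowel or a consonant is.
"hunanva" ends in a vowel. The stems ending in a vowel (visfa → visfaori, sikda → sikdaori, vugasba → vugasbaori) add -ori.
So hunanva → hunanvaori.

hunanvaori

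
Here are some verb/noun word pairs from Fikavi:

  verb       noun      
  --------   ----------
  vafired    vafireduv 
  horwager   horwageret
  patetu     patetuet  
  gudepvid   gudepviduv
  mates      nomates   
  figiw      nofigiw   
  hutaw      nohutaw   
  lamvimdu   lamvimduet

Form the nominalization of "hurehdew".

nohurehdew

figiw and gudepvid both have last vowel 'i' yet inflect differently (nofigiw, gudepviduv), so the last vowel is not what conditions the rule; the final letter is.
"hurehdew" ends in -w. The stems ending in -w (figiw → nofigiw, hutaw → nohutaw) add the prefix no-.
The other patterns: stems ending in -d add -uv; stems ending in -r or -u add -et.
So hurehdew → nohurehdew.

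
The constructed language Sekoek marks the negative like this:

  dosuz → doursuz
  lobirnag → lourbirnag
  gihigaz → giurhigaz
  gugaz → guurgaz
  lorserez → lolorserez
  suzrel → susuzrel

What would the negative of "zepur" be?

dosuz and lorserez both end in -z yet inflect differently (doursuz, lolorserez), so the final letter is not what conditions the rule; the last vowel is.
"zepur" has last vowel 'u'. The one such stem in the data (dosuz → doursuz) inserts -ur- after the first vowel (as do lobirnag, gihigaz), so the same rule applies.
The other pattern: stems whose last vowel is 'e' repeat the first consonant+vowel as a prefix.
So zepur → zeurpur.

zeurpur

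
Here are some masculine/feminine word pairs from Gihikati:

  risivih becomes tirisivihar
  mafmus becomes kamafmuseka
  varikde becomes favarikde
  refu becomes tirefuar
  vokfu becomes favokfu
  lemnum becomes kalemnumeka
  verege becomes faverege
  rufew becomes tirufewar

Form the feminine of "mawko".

kamawkoeka

"mawko" begins with m-. The one such stem in the data (mafmus → kamafmuseka) adds ka- … -eka around the stem, so the same rule applies.
The other patterns: stems beginning with r- add ti- … -ar around the stem; stems beginning with v- add the prefix fa-.
So mawko → kamawkoeka.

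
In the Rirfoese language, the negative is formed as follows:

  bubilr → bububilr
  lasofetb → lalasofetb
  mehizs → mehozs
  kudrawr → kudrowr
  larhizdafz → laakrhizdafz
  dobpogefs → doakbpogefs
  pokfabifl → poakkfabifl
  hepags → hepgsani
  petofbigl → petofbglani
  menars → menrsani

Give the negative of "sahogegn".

bubilr and kudrawr both end in -r yet inflect differently (bububilr, kudrowr), so the final letter is not what conditions the rule; the second-to-last letter is.
"sahogegn" has second-to-last letter 'g'. The stems whose second-to-last letter is 'g' (hepags → hepgsani, petofbigl → petofbglani) delete the last vowel and add -ani.
So sahogegn → sahoggnani.

sahoggnani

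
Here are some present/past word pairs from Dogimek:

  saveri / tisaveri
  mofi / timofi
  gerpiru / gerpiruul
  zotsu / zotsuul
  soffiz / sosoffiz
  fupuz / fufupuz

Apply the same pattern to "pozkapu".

pozkapuul

saveri and soffiz both have last vowel 'i' yet inflect differently (tisaveri, sosoffiz), so the last vowel is not what conditions the rule; the final letter is.
"pozkapu" ends in -u. The stems ending in -u (gerpiru → gerpiruul, zotsu → zotsuul) add -ul.
The other patterns: stems ending in -i add the prefix ti-; stems ending in -z repeat the first consonant+vowel as a prefix.
So pozkapu → pozkapuul.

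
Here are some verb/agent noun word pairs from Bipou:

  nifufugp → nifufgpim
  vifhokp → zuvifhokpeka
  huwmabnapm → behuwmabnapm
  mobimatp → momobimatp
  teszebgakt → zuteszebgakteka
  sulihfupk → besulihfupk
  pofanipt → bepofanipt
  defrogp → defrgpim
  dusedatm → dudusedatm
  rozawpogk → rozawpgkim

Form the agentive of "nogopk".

benogopk

vifhokp and nifufugp both end in -p yet inflect differently (zuvifhokpeka, nifufgpim), so the final letter is not what conditions the rule; the second-to-last letter is.
"nogopk" has second-to-last letter 'p'. The stems whose second-to-last letter is 'p' (huwmabnapm → behuwmabnapm, pofanipt → bepofanipt, sulihfupk → besulihfupk) add the prefix be-.
So nogopk → benogopk.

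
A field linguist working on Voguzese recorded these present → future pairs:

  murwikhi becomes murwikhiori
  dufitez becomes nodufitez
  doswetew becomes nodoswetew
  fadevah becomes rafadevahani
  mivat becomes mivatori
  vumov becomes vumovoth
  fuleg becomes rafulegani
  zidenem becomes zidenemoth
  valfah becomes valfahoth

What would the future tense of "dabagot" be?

"dabagot" begins with d-. The stems beginning with d- (doswetew → nodoswetew, dufitez → nodufitez) add the prefix no-.
So dabagot → nodabagot.

nodabagot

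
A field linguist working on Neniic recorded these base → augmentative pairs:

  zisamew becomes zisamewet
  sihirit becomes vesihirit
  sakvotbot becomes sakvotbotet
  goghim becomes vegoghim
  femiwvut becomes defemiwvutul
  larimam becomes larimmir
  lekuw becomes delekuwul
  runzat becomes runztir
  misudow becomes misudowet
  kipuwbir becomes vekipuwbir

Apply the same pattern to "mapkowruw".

demapkowruwul

femiwvut and runzat both end in -t yet inflect differently (defemiwvutul, runztir), so the final letter is not what conditions the rule; the last vowel is.
"mapkowruw" has last vowel 'u'. The stems whose last vowel is 'u' (lekuw → delekuwul, femiwvut → defemiwvutul) add de- … -ul around the stem.
The other patterns: stems whose last vowel is 'a' delete the last vowel and add -ir; stems whose last vowel is 'e' or 'o' add -et; stems whose last vowel is 'i' add the prefix ve-.
So mapkowruw → demapkowruwul.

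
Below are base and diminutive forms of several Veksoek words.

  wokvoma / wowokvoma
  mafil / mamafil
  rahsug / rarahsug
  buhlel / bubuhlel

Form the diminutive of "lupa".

lulupa

Every pair shown (wokvoma → wowokvoma, mafil → mamafil, rahsug → rarahsug, …) follows the same rule: repeat the first consonant+vowel as a prefix.
So lupa → lulupa.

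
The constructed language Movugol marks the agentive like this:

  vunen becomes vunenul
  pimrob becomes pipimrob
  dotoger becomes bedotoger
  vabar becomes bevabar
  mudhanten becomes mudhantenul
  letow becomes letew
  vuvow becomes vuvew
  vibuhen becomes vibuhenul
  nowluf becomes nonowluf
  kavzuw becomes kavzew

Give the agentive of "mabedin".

mabedinul

"mabedin" ends in -n. The stems ending in -n (mudhanten → mudhantenul, vunen → vunenul, vibuhen → vibuhenul) add -ul.
So mabedin → mabedinul.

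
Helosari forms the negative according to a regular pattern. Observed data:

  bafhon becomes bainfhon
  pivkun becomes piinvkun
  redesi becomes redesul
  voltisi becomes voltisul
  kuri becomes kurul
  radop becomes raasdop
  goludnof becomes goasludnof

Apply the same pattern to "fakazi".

bafhon and radop both have last vowel 'o' yet inflect differently (bainfhon, raasdop), so the last vowel is not what conditions the rule; the final letter is.
"fakazi" ends in -i. The stems ending in -i (redesi → redesul, voltisi → voltisul, kuri → kurul) drop the final letter and add -ul.
The other patterns: stems ending in -n insert -in- after the first vowel; stems ending in -f or -p insert -as- after the first vowel.
So fakazi → fakazul.

fakazul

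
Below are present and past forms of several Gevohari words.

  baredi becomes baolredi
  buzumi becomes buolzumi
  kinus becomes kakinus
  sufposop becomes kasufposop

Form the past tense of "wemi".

weolmi

baredi and sufposop both have 3 vowels yet inflect differently (baolredi, kasufposop), so the number of vowels is not what conditions the rule; the final letter is.
"wemi" ends in -i. The stems ending in -i (baredi → baolredi, buzumi → buolzumi) insert -ol- after the first vowel.
So wemi → weolmi.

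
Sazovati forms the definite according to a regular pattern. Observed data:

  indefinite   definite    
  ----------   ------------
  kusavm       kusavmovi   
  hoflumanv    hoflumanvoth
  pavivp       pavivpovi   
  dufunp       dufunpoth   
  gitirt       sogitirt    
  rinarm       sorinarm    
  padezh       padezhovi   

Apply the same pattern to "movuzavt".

movuzavtovi

dufunp and pavivp both end in -p yet inflect differently (dufunpoth, pavivpovi), so the final letter is not what conditions the rule; the second-to-last letter is.
"movuzavt" has second-to-last letter 'v'. The stems whose second-to-last letter is 'v' (pavivp → pavivpovi, kusavm → kusavmovi) add -ovi.
The other patterns: stems whose second-to-last letter is 'r' add the prefix so-; stems whose second-to-last letter is 'n' add -oth.
So movuzavt → movuzavtovi.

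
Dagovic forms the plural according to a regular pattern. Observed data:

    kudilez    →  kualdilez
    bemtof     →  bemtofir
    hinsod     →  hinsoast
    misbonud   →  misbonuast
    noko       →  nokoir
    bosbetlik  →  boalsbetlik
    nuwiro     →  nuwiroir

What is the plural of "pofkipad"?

hinsod and bemtof both have last vowel 'o' yet inflect differently (hinsoast, bemtofir), so the last vowel is not what conditions the rule; the final letter is.
"pofkipad" ends in -d. The stems ending in -d (misbonud → misbonuast, hinsod → hinsoast) drop the final letter and add -ast.
The other patterns: stems ending in -k or -z insert -al- after the first vowel; stems ending in -f or -o add -ir.
So pofkipad → pofkipaast.

pofkipaast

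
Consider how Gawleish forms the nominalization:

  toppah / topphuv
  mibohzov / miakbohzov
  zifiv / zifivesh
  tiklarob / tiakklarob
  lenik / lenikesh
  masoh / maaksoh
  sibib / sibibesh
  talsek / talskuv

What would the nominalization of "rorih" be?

mibohzov and zifiv both end in -v yet inflect differently (miakbohzov, zifivesh), so the final letter is not what conditions the rule; the last vowel is.
"rorih" has last vowel 'i'. The stems whose last vowel is 'i' (zifiv → zifivesh, lenik → lenikesh, sibib → sibibesh) add -esh.
The other patterns: stems whose last vowel is 'o' insert -ak- after the first vowel; stems whose last vowel is 'a' or 'e' delete the last vowel and add -uv.
So rorih → rorihesh.

rorihesh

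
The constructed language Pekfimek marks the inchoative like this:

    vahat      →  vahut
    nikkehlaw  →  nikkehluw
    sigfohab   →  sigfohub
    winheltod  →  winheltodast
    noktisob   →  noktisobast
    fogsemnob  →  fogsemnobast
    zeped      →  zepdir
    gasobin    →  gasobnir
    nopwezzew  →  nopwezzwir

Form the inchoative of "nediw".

nedwir

sigfohab and noktisob both end in -b yet inflect differently (sigfohub, noktisobast), so the final letter is not what conditions the rule; the last vowel is.
"nediw" has last vowel 'i'. The one such stem in the data (gasobin → gasobnir) deletes the last vowel and adds -ir (as do zeped, nopwezzew), so the same rule applies.
So nediw → nedwir.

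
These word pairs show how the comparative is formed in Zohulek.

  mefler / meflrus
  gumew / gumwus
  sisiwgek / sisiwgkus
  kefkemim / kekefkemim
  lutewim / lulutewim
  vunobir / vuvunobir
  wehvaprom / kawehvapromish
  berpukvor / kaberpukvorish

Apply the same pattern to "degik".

mefler and vunobir both end in -r yet inflect differently (meflrus, vuvunobir), so the final letter is not what conditions the rule; the last vowel is.
"degik" has last vowel 'i'. The stems whose last vowel is 'i' (kefkemim → kekefkemim, lutewim → lulutewim, vunobir → vuvunobir) repeat the first consonant+vowel as a prefix.
So degik → dedegik.

dedegik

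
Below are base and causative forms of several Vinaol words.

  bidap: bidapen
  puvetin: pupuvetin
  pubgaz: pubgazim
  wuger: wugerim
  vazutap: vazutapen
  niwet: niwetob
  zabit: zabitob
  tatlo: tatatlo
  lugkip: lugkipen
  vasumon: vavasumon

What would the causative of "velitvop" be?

puvetin and zabit both have last vowel 'i' yet inflect differently (pupuvetin, zabitob), so the last vowel is not what conditions the rule; the final letter is.
"velitvop" ends in -p. The stems ending in -p (bidap → bidapen, lugkip → lugkipen, vazutap → vazutapen) add -en.
So velitvop → velitvopen.

velitvopen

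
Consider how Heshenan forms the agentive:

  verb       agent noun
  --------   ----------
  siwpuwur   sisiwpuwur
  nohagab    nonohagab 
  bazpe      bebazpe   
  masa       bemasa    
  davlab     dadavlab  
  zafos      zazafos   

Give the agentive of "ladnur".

masa and nohagab both have last vowel 'a' yet inflect differently (bemasa, nonohagab), so the last vowel is not what conditions the rule; the final letter is.
"ladnur" ends in -r. The one such stem in the data (siwpuwur → sisiwpuwur) repeats the first consonant+vowel as a prefix (as do nohagab, davlab), so the same rule applies.
The other pattern: stems ending in -a or -e add the prefix be-.
So ladnur → laladnur.

laladnur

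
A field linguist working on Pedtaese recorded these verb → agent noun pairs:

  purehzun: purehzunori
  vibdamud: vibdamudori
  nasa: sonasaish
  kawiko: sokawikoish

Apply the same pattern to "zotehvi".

vibdamud and kawiko both have 3 vowels yet inflect differently (vibdamudori, sokawikoish), so the number of vowels is not what conditions the rule; whether the stem ends in a vowel or a consonant is.
"zotehvi" ends in a vowel. The stems ending in a vowel (nasa → sonasaish, kawiko → sokawikoish) add so- … -ish around the stem.
The other pattern: stems ending in a consonant add -ori.
So zotehvi → sozotehviish.

sozotehviish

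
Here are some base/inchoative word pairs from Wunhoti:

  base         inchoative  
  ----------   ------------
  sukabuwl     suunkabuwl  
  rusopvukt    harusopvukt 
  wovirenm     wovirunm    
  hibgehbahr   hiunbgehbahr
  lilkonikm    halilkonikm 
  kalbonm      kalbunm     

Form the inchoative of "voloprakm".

havoloprakm

kalbonm and lilkonikm both end in -m yet inflect differently (kalbunm, halilkonikm), so the final letter is not what conditions the rule; the second-to-last letter is.
"voloprakm" has second-to-last letter 'k'. The stems whose second-to-last letter is 'k' (rusopvukt → harusopvukt, lilkonikm → halilkonikm) add the prefix ha-.
So voloprakm → havoloprakm.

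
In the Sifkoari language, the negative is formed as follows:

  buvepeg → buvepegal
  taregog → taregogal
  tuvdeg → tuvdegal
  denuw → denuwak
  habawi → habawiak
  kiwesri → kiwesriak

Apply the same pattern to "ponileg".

ponilegal

tuvdeg and denuw both have 2 vowels yet inflect differently (tuvdegal, denuwak), so the number of vowels is not what conditions the rule; the final letter is.
"ponileg" ends in -g. The stems ending in -g (buvepeg → buvepegal, taregog → taregogal, tuvdeg → tuvdegal) add -al.
The other pattern: stems ending in -i or -w add -ak.
So ponileg → ponilegal.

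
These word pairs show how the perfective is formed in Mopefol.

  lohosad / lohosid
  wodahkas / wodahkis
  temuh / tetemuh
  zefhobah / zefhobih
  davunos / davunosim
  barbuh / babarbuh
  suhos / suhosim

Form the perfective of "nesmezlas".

nesmezlis

"nesmezlas" has last vowel 'a'. The stems whose last vowel is 'a' (zefhobah → zefhobih, wodahkas → wodahkis, lohosad → lohosid) change the last vowel to 'i'.
So nesmezlas → nesmezlis.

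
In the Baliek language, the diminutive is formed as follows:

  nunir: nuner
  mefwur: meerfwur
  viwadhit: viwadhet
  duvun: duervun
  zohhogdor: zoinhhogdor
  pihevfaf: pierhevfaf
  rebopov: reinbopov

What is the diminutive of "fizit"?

fizet

"fizit" has last vowel 'i'. The stems whose last vowel is 'i' (nunir → nuner, viwadhit → viwadhet) change the last vowel to 'e'.
The other patterns: stems whose last vowel is 'o' insert -in- after the first vowel; stems whose last vowel is 'a' or 'u' insert -er- after the first vowel.
So fizit → fizet.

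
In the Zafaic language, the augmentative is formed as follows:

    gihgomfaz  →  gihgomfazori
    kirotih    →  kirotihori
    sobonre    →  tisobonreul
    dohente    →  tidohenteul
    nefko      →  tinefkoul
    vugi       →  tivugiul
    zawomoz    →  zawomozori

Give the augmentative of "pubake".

tipubakeul

zawomoz and nefko both have last vowel 'o' yet inflect differently (zawomozori, tinefkoul), so the last vowel is not what conditions the rule; whether the stem ends in a vowel or a consonant is.
"pubake" ends in a vowel. The stems ending in a vowel (nefko → tinefkoul, sobonre → tisobonreul, dohente → tidohenteul) add ti- … -ul around the stem.
So pubake → tipubakeul.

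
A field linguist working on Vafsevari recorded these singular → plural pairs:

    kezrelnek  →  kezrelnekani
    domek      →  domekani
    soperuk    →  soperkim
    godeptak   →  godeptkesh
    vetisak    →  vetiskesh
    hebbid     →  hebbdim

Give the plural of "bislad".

bisldesh

godeptak and domek both end in -k yet inflect differently (godeptkesh, domekani), so the final letter is not what conditions the rule; the last vowel is.
"bislad" has last vowel 'a'. The stems whose last vowel is 'a' (godeptak → godeptkesh, vetisak → vetiskesh) delete the last vowel and add -esh.
The other patterns: stems whose last vowel is 'e' add -ani; stems whose last vowel is 'i' or 'u' delete the last vowel and add -im.
So bislad → bisldesh.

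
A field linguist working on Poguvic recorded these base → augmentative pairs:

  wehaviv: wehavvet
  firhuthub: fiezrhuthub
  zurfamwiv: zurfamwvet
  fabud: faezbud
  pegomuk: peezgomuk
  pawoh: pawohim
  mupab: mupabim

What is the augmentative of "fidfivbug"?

fiezdfivbug

"fidfivbug" has last vowel 'u'. The stems whose last vowel is 'u' (pegomuk → peezgomuk, fabud → faezbud, firhuthub → fiezrhuthub) insert -ez- after the first vowel.
The other patterns: stems whose last vowel is 'i' delete the last vowel and add -et; stems whose last vowel is 'a' or 'o' add -im.
So fidfivbug → fiezdfivbug.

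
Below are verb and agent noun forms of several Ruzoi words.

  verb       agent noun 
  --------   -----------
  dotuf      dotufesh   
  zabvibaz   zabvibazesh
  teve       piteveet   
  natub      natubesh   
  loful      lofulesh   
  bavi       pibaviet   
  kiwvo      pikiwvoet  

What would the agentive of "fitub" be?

fitubesh

teve and natub both have 2 vowels yet inflect differently (piteveet, natubesh), so the number of vowels is not what conditions the rule; whether the stem ends in a vowel or a consonant is.
"fitub" ends in a consonant. The stems ending in a consonant (natub → natubesh, zabvibaz → zabvibazesh, loful → lofulesh) add -esh.
The other pattern: stems ending in a vowel add pi- … -et around the stem.
So fitub → fitubesh.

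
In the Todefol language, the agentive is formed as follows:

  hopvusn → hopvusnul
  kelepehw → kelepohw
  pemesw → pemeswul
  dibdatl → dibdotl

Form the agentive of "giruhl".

girohl

"giruhl" has second-to-last letter 'h'. The one such stem in the data (kelepehw → kelepohw) changes the last vowel to 'o' (as does dibdatl), so the same rule applies.
The other pattern: stems whose second-to-last letter is 's' add -ul.
So giruhl → girohl.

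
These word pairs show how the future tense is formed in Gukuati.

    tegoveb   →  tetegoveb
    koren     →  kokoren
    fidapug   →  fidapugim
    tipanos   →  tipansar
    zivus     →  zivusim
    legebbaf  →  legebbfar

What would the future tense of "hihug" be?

zivus and tipanos both end in -s yet inflect differently (zivusim, tipansar), so the final letter is not what conditions the rule; the last vowel is.
"hihug" has last vowel 'u'. The stems whose last vowel is 'u' (zivus → zivusim, fidapug → fidapugim) add -im.
The other patterns: stems whose last vowel is 'e' repeat the first consonant+vowel as a prefix; stems whose last vowel is 'a' or 'o' delete the last vowel and add -ar.
So hihug → hihugim.

hihugim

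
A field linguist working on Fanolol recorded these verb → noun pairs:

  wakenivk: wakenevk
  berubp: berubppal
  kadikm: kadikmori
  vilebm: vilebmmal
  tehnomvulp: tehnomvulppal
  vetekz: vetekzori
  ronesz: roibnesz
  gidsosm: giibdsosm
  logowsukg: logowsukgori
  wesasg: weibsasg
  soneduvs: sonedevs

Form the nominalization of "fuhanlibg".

vetekz and ronesz both end in -z yet inflect differently (vetekzori, roibnesz), so the final letter is not what conditions the rule; the second-to-last letter is.
"fuhanlibg" has second-to-last letter 'b'. The stems whose second-to-last letter is 'b' (berubp → berubppal, vilebm → vilebmmal) double the final consonant and add -al.
So fuhanlibg → fuhanlibggal.

fuhanlibggal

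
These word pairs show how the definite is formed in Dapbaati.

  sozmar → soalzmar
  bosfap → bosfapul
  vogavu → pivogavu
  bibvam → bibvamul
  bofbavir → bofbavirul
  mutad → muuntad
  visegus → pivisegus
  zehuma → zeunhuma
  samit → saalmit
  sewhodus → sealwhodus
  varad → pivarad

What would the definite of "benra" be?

benraul

"benra" begins with b-. The stems beginning with b- (bosfap → bosfapul, bibvam → bibvamul, bofbavir → bofbavirul) add -ul.
The other patterns: stems beginning with s- insert -al- after the first vowel; stems beginning with m- or z- insert -un- after the first vowel; stems beginning with v- add the prefix pi-.
So benra → benraul.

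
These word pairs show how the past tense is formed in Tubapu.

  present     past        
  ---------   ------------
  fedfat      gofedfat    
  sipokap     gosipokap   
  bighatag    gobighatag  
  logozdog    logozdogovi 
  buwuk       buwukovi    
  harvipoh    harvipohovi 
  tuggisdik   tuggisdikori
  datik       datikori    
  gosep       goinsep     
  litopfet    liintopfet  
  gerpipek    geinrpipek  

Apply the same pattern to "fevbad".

bighatag and logozdog both end in -g yet inflect differently (gobighatag, logozdogovi), so the final letter is not what conditions the rule; the last vowel is.
"fevbad" has last vowel 'a'. The stems whose last vowel is 'a' (fedfat → gofedfat, sipokap → gosipokap, bighatag → gobighatag) add the prefix go-.
So fevbad → gofevbad.

gofevbad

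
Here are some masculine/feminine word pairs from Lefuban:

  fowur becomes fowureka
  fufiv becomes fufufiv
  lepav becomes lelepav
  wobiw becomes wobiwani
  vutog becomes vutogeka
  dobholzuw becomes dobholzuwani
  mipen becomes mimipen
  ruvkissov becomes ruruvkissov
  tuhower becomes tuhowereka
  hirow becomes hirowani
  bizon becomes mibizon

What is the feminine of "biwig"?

biwigeka

hirow and bizon both have last vowel 'o' yet inflect differently (hirowani, mibizon), so the last vowel is not what conditions the rule; the final letter is.
"biwig" ends in -g. The one such stem in the data (vutog → vutogeka) adds -eka, so the same rule applies.
The other patterns: stems ending in -w add -ani; stems ending in -n add the prefix mi-; stems ending in -v repeat the first consonant+vowel as a prefix.
So biwig → biwigeka.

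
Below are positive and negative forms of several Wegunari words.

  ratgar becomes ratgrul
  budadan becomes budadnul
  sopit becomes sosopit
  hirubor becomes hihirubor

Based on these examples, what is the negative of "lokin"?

ratgar and hirubor both end in -r yet inflect differently (ratgrul, hihirubor), so the final letter is not what conditions the rule; the last vowel is.
"lokin" has last vowel 'i'. The one such stem in the data (sopit → sosopit) repeats the first consonant+vowel as a prefix (as does hirubor), so the same rule applies.
So lokin → lolokin.

lolokin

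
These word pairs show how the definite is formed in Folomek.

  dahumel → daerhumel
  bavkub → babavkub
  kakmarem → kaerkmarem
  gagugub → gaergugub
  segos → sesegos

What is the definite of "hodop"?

"hodop" has 2 vowels. The stems with 2 vowels (segos → sesegos, bavkub → babavkub) repeat the first consonant+vowel as a prefix.
So hodop → hohodop.

hohodop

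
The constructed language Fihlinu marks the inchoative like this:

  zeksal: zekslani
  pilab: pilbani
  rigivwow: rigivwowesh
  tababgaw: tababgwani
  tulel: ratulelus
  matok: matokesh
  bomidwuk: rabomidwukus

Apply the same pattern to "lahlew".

tababgaw and rigivwow both end in -w yet inflect differently (tababgwani, rigivwowesh), so the final letter is not what conditions the rule; the last vowel is.
"lahlew" has last vowel 'e'. The one such stem in the data (tulel → ratulelus) adds ra- … -us around the stem, so the same rule applies.
The other patterns: stems whose last vowel is 'a' delete the last vowel and add -ani; stems whose last vowel is 'o' add -esh.
So lahlew → ralahlewus.

ralahlewus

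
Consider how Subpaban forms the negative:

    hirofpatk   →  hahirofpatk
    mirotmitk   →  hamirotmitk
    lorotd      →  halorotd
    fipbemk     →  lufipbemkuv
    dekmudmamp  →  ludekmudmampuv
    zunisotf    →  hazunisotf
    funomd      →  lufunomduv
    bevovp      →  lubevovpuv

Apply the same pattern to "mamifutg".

lorotd and funomd both end in -d yet inflect differently (halorotd, lufunomduv), so the final letter is not what conditions the rule; the second-to-last letter is.
"mamifutg" has second-to-last letter 't'. The stems whose second-to-last letter is 't' (mirotmitk → hamirotmitk, hirofpatk → hahirofpatk, zunisotf → hazunisotf) add the prefix ha-.
So mamifutg → hamamifutg.

hamamifutg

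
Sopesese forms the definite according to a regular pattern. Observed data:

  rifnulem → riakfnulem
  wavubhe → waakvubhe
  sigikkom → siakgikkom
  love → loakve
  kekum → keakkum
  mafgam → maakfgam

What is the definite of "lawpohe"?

laakwpohe

Every pair shown (rifnulem → riakfnulem, wavubhe → waakvubhe, sigikkom → siakgikkom, …) follows the same rule: insert -ak- after the first vowel.
So lawpohe → laakwpohe.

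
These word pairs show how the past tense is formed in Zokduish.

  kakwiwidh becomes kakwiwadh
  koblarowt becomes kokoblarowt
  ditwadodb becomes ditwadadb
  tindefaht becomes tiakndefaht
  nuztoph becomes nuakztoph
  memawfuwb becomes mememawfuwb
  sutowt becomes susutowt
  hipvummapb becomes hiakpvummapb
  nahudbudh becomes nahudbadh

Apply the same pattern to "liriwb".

"liriwb" has second-to-last letter 'w'. The stems whose second-to-last letter is 'w' (sutowt → susutowt, memawfuwb → mememawfuwb, koblarowt → kokoblarowt) repeat the first consonant+vowel as a prefix.
So liriwb → liliriwb.

liliriwb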